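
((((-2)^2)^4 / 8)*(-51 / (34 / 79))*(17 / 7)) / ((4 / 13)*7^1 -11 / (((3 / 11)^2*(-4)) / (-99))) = 1117376 / 443849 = 2.52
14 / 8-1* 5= -3.25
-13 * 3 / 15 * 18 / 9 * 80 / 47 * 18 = -7488 / 47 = -159.32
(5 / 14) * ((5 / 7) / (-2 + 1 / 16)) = -200 / 1519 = -0.13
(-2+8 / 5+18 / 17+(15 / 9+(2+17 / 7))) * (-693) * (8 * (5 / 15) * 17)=-1060928 / 5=-212185.60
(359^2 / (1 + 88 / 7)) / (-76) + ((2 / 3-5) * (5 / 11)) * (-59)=-2082811 / 238260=-8.74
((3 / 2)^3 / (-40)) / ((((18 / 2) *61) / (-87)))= 261 / 19520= 0.01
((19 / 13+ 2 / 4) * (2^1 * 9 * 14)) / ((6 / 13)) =1071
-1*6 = -6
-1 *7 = -7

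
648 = 648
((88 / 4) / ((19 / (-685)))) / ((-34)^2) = -7535 / 10982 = -0.69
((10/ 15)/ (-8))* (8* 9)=-6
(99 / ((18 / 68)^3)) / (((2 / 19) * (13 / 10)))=39005.39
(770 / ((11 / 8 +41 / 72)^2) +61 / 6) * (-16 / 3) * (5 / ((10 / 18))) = -359224 / 35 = -10263.54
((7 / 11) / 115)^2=49 / 1600225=0.00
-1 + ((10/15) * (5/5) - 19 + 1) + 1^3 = -52/3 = -17.33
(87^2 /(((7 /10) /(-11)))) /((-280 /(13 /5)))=1104.46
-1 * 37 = -37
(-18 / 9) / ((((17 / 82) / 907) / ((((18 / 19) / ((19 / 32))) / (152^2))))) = -1338732 / 2215457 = -0.60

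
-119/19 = -6.26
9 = 9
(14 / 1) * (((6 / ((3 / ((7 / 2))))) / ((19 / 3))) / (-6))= -2.58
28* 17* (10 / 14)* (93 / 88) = 7905 / 22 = 359.32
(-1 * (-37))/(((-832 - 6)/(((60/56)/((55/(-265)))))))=29415/129052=0.23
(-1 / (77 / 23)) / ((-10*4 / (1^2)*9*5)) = 23 / 138600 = 0.00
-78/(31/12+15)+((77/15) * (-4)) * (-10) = 127168/633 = 200.90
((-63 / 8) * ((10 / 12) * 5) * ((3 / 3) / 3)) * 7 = -1225 / 16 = -76.56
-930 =-930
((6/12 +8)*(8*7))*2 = 952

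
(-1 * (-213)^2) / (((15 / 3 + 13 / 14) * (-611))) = 12.52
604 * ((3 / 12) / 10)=151 / 10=15.10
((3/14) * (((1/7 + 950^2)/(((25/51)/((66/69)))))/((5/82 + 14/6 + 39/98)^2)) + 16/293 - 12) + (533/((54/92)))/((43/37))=2723862718283054356889/55396752451598475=49170.08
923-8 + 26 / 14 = 6418 / 7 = 916.86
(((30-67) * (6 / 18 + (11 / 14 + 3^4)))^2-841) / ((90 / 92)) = 9436197.22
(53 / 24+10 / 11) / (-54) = -823 / 14256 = -0.06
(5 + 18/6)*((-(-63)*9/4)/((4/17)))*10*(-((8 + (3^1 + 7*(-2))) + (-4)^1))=337365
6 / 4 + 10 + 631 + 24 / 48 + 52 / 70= 22531 / 35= 643.74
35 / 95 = 7 / 19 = 0.37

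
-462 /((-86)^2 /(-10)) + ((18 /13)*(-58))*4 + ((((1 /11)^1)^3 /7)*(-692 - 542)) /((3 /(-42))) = -10197907063 /31993247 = -318.75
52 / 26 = 2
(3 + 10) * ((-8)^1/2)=-52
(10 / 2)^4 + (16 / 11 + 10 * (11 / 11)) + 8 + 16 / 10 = 35533 / 55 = 646.05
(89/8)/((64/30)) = 1335/256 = 5.21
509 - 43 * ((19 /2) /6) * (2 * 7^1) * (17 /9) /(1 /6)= -92642 /9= -10293.56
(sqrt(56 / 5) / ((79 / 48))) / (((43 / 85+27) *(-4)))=-204 *sqrt(70) / 92351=-0.02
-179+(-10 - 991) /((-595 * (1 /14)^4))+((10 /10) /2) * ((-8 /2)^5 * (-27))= 6653313 /85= 78274.27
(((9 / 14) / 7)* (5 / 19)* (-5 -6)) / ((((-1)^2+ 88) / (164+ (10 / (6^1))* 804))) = -372240 / 82859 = -4.49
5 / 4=1.25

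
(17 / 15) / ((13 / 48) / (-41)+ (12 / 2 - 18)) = -11152 / 118145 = -0.09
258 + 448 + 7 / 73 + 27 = 53516 / 73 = 733.10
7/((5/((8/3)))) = 56/15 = 3.73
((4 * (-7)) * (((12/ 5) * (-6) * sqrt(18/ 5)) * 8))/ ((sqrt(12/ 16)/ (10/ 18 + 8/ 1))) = 275968 * sqrt(30)/ 25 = 60461.56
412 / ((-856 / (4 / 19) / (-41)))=8446 / 2033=4.15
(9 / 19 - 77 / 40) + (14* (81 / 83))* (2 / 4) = 339371 / 63080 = 5.38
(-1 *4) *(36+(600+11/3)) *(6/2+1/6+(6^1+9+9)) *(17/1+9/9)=-1251188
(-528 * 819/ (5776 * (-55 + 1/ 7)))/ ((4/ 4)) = 63063/ 46208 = 1.36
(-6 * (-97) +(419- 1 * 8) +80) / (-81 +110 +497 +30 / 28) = 15022 / 7379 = 2.04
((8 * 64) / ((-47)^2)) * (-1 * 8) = -1.85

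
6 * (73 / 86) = 219 / 43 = 5.09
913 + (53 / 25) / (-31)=707522 / 775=912.93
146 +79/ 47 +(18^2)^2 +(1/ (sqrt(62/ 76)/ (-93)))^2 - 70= 5435817/ 47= 115655.68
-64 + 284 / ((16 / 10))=227 / 2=113.50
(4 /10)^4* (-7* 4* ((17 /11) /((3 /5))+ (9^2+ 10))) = -1383424 /20625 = -67.08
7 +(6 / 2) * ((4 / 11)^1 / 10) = 391 / 55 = 7.11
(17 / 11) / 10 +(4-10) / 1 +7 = 127 / 110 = 1.15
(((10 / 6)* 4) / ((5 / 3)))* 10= 40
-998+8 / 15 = -14962 / 15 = -997.47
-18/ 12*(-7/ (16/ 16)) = 21/ 2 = 10.50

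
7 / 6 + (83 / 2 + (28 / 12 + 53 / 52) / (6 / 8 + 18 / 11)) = 180473 / 4095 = 44.07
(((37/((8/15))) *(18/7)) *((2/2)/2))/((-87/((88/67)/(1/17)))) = -22.89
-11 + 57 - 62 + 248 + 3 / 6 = 465 / 2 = 232.50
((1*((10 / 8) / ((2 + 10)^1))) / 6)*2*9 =5 / 16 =0.31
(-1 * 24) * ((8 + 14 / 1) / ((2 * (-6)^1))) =44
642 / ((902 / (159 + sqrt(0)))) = 51039 / 451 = 113.17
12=12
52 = 52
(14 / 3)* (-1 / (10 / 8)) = -56 / 15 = -3.73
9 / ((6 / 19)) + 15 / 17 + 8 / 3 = 3269 / 102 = 32.05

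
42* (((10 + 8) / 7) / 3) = 36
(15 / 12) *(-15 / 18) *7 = -175 / 24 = -7.29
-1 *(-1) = 1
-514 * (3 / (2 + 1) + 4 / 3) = -1199.33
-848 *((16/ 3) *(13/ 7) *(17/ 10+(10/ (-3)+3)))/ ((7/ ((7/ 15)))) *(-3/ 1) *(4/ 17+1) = 3615872/ 1275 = 2835.98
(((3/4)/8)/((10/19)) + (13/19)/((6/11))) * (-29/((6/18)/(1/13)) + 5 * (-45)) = -6558379/19760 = -331.90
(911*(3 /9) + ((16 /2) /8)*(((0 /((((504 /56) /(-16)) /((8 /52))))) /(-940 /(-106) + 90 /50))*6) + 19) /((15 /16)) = 15488 /45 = 344.18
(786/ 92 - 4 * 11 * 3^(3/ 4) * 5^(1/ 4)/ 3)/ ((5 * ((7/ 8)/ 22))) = -7744 * 3^(3/ 4) * 5^(1/ 4)/ 105+34584/ 805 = -208.44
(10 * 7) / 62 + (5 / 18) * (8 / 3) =1565 / 837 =1.87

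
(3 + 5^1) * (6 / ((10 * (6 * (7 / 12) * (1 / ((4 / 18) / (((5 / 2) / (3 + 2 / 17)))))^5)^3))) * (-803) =-4035835286643646751496509171478619488256 / 10281687431587081218066807008368853302001953125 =-0.00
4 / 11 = 0.36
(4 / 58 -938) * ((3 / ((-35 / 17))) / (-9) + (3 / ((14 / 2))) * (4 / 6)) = -255680 / 609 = -419.84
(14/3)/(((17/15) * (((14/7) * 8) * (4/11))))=385/544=0.71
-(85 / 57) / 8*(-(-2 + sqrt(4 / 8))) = -85 / 228 + 85*sqrt(2) / 912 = -0.24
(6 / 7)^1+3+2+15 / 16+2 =985 / 112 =8.79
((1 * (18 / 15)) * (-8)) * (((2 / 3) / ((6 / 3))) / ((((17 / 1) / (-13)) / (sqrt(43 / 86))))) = 1.73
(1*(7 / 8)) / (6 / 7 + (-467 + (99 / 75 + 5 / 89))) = -109025 / 57909928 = -0.00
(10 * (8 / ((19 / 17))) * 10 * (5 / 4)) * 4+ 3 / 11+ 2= 748475 / 209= 3581.22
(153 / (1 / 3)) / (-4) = -459 / 4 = -114.75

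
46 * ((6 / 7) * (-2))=-552 / 7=-78.86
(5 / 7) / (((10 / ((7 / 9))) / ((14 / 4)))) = 7 / 36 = 0.19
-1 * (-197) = 197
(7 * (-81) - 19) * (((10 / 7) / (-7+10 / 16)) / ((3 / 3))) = 46880 / 357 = 131.32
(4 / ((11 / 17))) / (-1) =-68 / 11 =-6.18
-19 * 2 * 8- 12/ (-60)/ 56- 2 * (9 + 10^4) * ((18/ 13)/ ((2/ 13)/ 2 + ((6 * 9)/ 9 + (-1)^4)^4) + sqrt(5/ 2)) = -10009 * sqrt(10)- 1378897593/ 4369960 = -31966.78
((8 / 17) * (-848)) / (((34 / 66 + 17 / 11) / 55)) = -3078240 / 289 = -10651.35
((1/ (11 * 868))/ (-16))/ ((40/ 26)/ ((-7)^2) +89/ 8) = -91/ 155094984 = -0.00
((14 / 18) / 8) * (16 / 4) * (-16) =-56 / 9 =-6.22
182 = 182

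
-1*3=-3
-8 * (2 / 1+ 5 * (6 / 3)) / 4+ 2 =-22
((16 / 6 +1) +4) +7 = 44 / 3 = 14.67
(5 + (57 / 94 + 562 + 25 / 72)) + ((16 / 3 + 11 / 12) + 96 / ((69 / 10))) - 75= 39936895 / 77832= 513.12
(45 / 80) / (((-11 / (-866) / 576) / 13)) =3647592 / 11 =331599.27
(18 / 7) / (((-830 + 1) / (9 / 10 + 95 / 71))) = -2043 / 294295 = -0.01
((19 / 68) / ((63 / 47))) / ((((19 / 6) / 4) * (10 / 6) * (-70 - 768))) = -0.00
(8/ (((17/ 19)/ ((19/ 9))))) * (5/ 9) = 14440/ 1377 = 10.49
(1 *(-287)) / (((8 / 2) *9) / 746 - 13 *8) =107051 / 38774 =2.76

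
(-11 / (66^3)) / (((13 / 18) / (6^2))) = -3 / 1573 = -0.00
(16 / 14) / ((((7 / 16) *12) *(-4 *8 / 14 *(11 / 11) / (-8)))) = 0.76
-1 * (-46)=46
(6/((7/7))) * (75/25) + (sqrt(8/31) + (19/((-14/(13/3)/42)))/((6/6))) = -229 + 2 * sqrt(62)/31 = -228.49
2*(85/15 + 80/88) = 434/33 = 13.15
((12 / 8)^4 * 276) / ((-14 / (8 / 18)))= -621 / 14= -44.36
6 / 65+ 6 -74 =-4414 / 65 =-67.91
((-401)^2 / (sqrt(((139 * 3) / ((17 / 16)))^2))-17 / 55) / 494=150235511 / 181278240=0.83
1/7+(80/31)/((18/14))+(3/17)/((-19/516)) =-1666967/630819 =-2.64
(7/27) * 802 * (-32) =-179648/27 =-6653.63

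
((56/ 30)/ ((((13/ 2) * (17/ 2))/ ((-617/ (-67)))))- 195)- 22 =-48127681/ 222105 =-216.69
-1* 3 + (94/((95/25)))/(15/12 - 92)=-3.27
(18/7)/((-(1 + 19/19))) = -1.29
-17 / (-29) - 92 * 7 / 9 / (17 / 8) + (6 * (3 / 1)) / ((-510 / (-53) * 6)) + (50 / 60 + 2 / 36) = -471599 / 14790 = -31.89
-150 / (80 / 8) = -15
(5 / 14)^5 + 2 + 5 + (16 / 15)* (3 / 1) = 10.21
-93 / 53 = -1.75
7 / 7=1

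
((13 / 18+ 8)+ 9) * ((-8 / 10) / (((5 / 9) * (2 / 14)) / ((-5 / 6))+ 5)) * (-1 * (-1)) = -4466 / 1545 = -2.89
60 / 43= 1.40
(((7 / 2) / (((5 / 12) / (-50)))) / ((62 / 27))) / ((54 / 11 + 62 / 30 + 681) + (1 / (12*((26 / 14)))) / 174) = -8464856400 / 31839887743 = -0.27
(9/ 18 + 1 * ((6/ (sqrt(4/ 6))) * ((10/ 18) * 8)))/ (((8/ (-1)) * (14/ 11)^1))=-55 * sqrt(6)/ 42- 11/ 224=-3.26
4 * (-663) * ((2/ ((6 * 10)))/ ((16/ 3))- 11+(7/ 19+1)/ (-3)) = 23077483/ 760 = 30365.11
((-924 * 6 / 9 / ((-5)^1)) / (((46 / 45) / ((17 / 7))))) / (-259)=-6732 / 5957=-1.13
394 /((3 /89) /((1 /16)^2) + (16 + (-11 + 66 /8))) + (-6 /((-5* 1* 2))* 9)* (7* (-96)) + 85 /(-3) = -425177213 /116835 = -3639.13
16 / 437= 0.04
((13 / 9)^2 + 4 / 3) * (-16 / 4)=-1108 / 81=-13.68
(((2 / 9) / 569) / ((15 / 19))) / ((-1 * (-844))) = 19 / 32415930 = 0.00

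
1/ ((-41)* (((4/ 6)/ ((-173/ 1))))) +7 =1093/ 82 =13.33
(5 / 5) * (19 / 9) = 19 / 9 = 2.11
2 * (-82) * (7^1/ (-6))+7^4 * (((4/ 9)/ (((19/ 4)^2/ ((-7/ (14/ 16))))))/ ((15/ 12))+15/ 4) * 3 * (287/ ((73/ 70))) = 1135908171391/ 158118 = 7183927.01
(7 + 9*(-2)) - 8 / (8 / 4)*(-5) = 9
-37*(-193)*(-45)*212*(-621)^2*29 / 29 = -26271847114740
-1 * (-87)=87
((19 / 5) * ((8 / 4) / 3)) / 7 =38 / 105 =0.36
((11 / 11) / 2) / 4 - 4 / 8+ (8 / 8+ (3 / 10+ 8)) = 357 / 40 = 8.92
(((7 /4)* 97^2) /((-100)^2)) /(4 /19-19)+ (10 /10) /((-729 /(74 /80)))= -44070353 /495720000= -0.09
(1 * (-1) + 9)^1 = 8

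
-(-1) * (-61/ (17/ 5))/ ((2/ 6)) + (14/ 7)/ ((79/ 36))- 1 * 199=-251.91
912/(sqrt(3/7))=1393.10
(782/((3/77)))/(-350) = -4301/75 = -57.35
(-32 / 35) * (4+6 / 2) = -32 / 5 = -6.40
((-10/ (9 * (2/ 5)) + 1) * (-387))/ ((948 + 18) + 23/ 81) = 55728/ 78269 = 0.71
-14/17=-0.82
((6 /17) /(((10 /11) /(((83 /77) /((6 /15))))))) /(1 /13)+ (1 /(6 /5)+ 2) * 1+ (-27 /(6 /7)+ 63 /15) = -38791 /3570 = -10.87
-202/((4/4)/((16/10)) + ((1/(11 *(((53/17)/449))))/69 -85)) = 65006832/27092161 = 2.40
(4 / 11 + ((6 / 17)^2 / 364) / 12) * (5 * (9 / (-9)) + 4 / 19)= -420817 / 241604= -1.74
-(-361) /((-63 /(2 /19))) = -38 /63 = -0.60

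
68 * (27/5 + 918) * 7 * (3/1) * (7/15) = 15383844/25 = 615353.76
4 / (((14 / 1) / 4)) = 8 / 7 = 1.14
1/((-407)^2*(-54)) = -1/8945046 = -0.00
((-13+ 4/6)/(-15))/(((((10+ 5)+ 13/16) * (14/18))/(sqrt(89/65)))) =0.08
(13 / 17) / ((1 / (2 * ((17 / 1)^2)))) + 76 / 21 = 9358 / 21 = 445.62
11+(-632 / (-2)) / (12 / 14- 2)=-265.50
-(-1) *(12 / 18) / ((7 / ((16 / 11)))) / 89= 32 / 20559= 0.00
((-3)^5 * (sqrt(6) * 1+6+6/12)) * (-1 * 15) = 3645 * sqrt(6)+47385/2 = 32620.89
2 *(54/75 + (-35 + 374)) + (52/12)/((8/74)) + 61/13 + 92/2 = 3003841/3900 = 770.22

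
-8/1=-8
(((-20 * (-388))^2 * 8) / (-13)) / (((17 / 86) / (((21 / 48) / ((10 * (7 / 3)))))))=-776807040 / 221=-3514963.98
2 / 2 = 1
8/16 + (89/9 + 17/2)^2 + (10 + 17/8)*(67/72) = 1814059/5184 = 349.93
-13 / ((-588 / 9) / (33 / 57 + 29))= 10959 / 1862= 5.89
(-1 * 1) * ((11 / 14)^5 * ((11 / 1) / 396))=-161051 / 19361664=-0.01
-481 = -481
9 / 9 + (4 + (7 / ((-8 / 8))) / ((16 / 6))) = 19 / 8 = 2.38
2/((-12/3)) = -1/2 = -0.50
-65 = -65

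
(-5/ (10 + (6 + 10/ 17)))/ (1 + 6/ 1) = -85/ 1974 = -0.04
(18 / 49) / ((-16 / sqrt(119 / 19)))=-9 * sqrt(2261) / 7448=-0.06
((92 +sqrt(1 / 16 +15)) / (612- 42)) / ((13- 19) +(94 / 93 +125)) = 31 * sqrt(241) / 8482360 +1426 / 1060295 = 0.00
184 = 184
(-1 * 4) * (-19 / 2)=38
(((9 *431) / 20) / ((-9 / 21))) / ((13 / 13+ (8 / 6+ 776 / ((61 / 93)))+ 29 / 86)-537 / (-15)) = -71222319 / 192247934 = -0.37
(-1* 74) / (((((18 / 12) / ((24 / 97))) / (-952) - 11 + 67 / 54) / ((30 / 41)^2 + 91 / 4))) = 1191252291264 / 6751317931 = 176.45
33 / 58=0.57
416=416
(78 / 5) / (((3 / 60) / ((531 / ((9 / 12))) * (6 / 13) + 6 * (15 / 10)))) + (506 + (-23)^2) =105795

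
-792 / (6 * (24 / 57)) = -627 / 2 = -313.50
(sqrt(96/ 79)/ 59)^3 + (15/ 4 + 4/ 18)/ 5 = 384 * sqrt(474)/ 1281770339 + 143/ 180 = 0.79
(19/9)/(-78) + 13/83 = 7549/58266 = 0.13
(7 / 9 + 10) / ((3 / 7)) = 679 / 27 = 25.15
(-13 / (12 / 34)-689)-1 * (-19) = -706.83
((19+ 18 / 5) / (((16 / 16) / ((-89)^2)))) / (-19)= -895073 / 95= -9421.82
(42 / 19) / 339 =14 / 2147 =0.01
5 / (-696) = -5 / 696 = -0.01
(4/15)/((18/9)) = 0.13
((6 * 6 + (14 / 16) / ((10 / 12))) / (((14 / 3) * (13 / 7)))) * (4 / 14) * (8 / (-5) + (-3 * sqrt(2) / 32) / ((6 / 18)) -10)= -4959 / 350 -1539 * sqrt(2) / 4480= -14.65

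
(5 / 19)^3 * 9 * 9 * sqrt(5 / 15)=3375 * sqrt(3) / 6859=0.85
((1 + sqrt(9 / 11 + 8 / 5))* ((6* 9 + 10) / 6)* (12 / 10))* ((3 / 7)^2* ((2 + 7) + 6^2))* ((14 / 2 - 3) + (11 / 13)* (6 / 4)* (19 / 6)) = 540432 / 637 + 540432* sqrt(7315) / 35035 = 2167.71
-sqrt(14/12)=-sqrt(42)/6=-1.08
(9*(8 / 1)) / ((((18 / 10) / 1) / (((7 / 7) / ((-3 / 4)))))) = -160 / 3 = -53.33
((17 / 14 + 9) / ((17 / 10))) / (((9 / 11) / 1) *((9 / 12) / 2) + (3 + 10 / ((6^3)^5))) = 1849002451845120 / 1017627239436689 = 1.82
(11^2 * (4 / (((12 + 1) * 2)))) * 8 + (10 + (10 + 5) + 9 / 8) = 18205 / 104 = 175.05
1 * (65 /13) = 5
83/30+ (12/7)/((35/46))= 5.02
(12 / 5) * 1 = 12 / 5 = 2.40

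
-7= -7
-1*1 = -1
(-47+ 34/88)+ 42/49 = -14093/308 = -45.76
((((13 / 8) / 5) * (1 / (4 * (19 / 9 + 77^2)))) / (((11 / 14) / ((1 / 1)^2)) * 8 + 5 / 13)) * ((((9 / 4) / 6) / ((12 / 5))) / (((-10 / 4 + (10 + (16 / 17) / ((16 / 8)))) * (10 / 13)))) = 138411 / 2644585369600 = 0.00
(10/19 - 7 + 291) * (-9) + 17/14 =-680833/266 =-2559.52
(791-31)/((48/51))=1615/2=807.50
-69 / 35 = -1.97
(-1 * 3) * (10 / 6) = -5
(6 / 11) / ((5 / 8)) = 48 / 55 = 0.87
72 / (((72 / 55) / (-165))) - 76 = -9151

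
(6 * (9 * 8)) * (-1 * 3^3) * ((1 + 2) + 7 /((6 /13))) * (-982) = 208081872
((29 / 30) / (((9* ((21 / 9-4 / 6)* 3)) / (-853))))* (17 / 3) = -420529 / 4050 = -103.83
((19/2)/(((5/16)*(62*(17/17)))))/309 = 76/47895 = 0.00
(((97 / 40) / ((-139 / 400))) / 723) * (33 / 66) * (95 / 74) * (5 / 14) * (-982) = 113114125 / 52057446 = 2.17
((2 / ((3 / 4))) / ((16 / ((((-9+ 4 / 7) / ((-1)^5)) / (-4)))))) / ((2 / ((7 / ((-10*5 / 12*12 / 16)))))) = 59 / 150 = 0.39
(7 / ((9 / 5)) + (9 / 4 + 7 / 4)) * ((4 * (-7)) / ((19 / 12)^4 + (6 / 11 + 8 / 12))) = -50383872 / 1710011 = -29.46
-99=-99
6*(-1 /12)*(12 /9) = -2 /3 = -0.67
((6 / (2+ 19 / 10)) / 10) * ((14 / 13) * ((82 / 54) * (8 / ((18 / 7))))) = 32144 / 41067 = 0.78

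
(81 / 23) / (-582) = -27 / 4462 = -0.01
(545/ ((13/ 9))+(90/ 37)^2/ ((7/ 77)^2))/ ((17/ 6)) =6866910/ 17797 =385.85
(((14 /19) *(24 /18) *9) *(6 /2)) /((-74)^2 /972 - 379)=-15309 /215479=-0.07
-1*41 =-41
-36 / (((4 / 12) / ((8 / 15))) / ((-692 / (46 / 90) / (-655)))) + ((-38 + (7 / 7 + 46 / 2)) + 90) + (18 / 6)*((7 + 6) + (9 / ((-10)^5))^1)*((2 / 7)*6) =1792359421 / 75325000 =23.80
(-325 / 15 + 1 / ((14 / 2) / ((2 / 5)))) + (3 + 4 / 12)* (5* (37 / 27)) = 3487 / 2835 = 1.23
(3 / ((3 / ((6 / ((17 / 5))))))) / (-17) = -30 / 289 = -0.10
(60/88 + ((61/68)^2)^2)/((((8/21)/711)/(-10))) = -23341973548005/940780544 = -24811.28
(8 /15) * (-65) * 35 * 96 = -116480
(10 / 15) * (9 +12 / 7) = 50 / 7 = 7.14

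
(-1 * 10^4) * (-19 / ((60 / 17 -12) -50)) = -1615000 / 497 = -3249.50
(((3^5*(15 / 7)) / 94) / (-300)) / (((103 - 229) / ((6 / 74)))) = 81 / 6816880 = 0.00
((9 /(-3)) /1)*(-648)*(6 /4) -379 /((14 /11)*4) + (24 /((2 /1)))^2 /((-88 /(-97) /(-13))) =778.10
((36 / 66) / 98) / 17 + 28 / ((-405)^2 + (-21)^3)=180214 / 354525633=0.00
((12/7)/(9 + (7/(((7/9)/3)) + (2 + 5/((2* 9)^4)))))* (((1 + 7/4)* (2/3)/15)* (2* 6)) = 0.07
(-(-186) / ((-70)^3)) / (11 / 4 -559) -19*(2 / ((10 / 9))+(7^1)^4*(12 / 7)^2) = -12792549223032 / 95396875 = -134098.20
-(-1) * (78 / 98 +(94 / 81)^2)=688843 / 321489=2.14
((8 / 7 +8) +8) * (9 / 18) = 60 / 7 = 8.57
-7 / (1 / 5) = -35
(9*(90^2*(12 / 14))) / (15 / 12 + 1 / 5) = 8748000 / 203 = 43093.60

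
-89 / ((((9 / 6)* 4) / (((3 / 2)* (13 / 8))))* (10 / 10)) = -1157 / 32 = -36.16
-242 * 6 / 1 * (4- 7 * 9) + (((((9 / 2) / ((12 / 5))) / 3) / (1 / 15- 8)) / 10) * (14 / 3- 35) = 23301761 / 272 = 85668.24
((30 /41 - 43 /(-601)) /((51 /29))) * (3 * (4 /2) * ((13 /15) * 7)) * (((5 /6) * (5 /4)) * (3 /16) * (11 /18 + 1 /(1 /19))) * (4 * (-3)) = -92192528155 /120642336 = -764.18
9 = 9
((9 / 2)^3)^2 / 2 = 531441 / 128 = 4151.88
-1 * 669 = -669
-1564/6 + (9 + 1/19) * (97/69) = -108350/437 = -247.94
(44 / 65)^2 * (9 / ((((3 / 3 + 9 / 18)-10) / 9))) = -4.37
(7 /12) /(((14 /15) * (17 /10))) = 25 /68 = 0.37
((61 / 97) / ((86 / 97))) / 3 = 61 / 258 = 0.24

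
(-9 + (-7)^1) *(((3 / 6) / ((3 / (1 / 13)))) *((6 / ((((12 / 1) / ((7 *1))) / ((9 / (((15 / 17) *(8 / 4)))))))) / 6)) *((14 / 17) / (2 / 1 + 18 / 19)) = -133 / 780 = -0.17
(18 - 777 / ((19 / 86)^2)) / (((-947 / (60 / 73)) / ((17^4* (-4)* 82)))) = -9435118303696320 / 24956291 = -378065727.14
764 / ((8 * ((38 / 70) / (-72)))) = -240660 / 19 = -12666.32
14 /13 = 1.08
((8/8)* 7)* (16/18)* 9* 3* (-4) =-672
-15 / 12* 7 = -35 / 4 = -8.75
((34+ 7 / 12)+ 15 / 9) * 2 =145 / 2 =72.50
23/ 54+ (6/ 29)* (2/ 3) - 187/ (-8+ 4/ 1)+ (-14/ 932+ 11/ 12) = 8796388/ 182439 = 48.22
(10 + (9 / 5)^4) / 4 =12811 / 2500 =5.12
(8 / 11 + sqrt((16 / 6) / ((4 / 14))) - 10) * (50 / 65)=-1020 / 143 + 20 * sqrt(21) / 39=-4.78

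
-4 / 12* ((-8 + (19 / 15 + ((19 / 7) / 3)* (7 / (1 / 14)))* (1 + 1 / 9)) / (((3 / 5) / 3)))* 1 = -12410 / 81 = -153.21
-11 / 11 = -1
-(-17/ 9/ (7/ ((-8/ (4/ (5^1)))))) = -170/ 63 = -2.70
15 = 15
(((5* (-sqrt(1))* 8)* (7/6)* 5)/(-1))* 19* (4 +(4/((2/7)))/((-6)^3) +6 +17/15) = 49070.43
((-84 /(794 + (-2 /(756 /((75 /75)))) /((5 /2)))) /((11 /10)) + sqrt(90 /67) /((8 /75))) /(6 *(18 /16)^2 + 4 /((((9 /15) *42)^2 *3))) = -302456851200 /23887632363419 + 10716300 *sqrt(670) /193911467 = 1.42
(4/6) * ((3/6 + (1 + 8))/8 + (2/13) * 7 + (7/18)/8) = 2165/1404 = 1.54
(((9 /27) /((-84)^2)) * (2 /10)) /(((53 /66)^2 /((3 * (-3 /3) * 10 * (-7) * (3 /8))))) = 363 /314608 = 0.00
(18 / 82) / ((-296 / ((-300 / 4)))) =675 / 12136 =0.06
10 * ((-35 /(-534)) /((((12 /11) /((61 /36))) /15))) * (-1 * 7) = -4109875 /38448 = -106.89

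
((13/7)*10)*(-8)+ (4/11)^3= -1383792/9317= -148.52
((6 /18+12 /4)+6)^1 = 28 /3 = 9.33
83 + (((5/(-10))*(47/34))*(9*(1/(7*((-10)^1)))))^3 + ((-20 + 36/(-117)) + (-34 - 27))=2373687802571/1402052288000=1.69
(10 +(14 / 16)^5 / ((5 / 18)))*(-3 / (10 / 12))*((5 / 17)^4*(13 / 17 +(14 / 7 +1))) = -218354175 / 181741696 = -1.20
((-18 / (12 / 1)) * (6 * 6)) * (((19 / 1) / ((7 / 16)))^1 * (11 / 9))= -20064 / 7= -2866.29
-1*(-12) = 12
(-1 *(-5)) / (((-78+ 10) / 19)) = -95 / 68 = -1.40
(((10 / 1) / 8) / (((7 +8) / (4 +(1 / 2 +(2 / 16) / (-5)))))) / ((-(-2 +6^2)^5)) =-179 / 21809003520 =-0.00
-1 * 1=-1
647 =647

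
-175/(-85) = 35/17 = 2.06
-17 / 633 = -0.03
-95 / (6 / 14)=-665 / 3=-221.67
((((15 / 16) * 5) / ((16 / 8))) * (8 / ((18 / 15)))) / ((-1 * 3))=-125 / 24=-5.21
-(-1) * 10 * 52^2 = 27040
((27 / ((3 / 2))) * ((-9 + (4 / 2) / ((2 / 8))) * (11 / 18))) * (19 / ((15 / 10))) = -418 / 3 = -139.33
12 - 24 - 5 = -17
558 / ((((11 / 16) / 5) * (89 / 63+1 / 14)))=5624640 / 2057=2734.39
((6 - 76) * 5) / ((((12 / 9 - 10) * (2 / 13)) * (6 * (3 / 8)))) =350 / 3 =116.67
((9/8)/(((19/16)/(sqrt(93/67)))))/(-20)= -9*sqrt(6231)/12730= -0.06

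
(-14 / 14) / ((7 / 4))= -4 / 7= -0.57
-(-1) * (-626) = -626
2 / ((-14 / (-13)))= 13 / 7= 1.86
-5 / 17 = -0.29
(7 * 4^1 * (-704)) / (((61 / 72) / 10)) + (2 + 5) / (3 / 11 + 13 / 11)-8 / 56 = -1589543777 / 6832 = -232661.56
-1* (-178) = 178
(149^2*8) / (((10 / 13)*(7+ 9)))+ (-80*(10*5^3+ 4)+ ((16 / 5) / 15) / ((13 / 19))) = -334967249 / 3900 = -85889.04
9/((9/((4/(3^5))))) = 4/243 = 0.02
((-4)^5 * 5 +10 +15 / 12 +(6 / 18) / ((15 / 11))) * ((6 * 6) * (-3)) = 2758593 / 5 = 551718.60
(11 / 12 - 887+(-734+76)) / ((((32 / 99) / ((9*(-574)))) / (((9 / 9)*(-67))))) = -1653427498.08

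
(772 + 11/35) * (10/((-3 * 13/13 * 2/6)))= -54062/7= -7723.14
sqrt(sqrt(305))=305^(1 / 4)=4.18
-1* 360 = -360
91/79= 1.15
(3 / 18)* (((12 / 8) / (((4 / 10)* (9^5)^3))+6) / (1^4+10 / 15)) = 1647129056757197 / 2745215094595320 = 0.60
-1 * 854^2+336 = -728980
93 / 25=3.72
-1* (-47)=47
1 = 1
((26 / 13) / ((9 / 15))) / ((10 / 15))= 5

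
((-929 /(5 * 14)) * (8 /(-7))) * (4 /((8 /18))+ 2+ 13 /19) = 177.22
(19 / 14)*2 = 19 / 7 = 2.71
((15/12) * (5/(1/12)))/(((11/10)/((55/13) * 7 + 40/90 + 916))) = 27672250/429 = 64504.08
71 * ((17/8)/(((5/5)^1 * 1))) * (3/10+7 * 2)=172601/80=2157.51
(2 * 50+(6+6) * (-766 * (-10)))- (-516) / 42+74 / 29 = 18683072 / 203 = 92034.84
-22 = -22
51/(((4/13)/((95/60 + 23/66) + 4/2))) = 114699/176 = 651.70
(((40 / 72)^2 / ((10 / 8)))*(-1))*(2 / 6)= -20 / 243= -0.08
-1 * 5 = -5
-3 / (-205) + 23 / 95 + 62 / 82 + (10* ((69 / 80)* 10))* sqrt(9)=809421 / 3116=259.76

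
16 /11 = 1.45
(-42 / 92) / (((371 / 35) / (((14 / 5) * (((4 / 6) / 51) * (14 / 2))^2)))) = -9604 / 9511857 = -0.00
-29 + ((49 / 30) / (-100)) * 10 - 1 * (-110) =24251 / 300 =80.84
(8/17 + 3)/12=59/204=0.29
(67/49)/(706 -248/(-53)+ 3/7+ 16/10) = 17755/9254511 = 0.00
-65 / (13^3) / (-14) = 0.00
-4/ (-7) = 4/ 7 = 0.57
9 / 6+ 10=23 / 2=11.50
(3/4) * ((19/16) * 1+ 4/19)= 1.05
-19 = -19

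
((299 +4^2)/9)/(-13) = -2.69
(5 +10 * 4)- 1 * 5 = 40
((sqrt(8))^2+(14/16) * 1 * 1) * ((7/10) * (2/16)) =497/640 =0.78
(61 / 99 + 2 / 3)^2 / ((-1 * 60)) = -16129 / 588060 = -0.03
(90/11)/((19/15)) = 1350/209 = 6.46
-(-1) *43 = 43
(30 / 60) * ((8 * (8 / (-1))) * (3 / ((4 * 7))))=-24 / 7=-3.43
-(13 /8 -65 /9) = 403 /72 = 5.60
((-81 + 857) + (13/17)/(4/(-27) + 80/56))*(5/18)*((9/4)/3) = 15974605/98736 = 161.79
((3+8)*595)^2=42837025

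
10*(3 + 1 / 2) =35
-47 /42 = -1.12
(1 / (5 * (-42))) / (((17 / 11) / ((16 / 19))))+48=1627832 / 33915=48.00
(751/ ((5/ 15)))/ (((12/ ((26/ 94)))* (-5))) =-9763/ 940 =-10.39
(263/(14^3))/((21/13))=3419/57624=0.06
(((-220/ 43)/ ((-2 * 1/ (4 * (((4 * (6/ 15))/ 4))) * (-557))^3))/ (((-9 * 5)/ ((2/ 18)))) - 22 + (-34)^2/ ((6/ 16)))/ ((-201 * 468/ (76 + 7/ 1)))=-9556375438452537989/ 3538677525479430750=-2.70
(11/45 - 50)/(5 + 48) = -2239/2385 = -0.94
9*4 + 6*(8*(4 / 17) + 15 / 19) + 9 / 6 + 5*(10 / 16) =146399 / 2584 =56.66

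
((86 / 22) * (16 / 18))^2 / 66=59168 / 323433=0.18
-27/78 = -9/26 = -0.35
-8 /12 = -2 /3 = -0.67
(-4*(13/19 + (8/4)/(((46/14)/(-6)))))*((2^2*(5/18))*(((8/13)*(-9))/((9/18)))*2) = -1660160/5681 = -292.23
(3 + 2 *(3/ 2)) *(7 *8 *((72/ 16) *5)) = 7560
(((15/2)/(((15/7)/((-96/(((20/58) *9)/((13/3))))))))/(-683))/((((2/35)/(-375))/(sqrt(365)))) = -9236500 *sqrt(365)/2049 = -86121.56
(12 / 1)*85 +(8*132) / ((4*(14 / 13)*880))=142839 / 140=1020.28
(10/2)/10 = 1/2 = 0.50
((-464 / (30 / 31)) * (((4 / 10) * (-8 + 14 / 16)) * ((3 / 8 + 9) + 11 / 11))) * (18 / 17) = 12759507 / 850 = 15011.18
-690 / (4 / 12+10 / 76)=-1484.15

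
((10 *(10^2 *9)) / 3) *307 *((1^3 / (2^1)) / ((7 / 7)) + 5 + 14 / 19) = 109138500 / 19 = 5744131.58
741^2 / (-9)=-61009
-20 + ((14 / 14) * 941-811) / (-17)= -470 / 17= -27.65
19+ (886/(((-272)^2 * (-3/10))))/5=1053829/55488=18.99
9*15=135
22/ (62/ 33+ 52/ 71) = 25773/ 3059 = 8.43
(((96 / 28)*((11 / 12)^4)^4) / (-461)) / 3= -45949729863572161 / 74577687931785314304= -0.00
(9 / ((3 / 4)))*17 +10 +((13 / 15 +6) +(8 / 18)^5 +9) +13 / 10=27302369 / 118098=231.18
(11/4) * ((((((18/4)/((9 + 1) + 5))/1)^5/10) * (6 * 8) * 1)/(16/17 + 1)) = 0.02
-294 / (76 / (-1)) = 147 / 38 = 3.87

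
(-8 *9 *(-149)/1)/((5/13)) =139464/5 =27892.80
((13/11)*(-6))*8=-624/11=-56.73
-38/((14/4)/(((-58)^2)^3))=-2893220633344/7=-413317233334.86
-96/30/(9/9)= -3.20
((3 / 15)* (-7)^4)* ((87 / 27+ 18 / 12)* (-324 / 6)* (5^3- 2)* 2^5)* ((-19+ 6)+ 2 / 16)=6205326876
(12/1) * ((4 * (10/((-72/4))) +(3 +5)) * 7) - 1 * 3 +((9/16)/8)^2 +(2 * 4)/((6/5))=8011857/16384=489.00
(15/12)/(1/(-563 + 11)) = -690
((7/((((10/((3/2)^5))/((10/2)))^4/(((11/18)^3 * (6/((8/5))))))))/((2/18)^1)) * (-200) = -150399862333875/67108864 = -2241132.59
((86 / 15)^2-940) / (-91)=204104 / 20475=9.97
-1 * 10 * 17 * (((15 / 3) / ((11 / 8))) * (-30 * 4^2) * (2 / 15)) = 435200 / 11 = 39563.64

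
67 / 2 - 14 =39 / 2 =19.50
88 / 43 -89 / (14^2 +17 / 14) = 189390 / 118723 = 1.60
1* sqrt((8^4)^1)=64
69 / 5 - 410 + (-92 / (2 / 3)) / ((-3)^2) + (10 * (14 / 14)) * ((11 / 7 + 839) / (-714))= -5289209 / 12495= -423.31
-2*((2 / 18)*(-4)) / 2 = 4 / 9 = 0.44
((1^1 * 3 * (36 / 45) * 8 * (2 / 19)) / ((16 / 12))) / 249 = 48 / 7885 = 0.01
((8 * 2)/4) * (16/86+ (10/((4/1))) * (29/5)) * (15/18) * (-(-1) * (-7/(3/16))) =-235760/129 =-1827.60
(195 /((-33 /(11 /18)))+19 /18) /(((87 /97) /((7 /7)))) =-2231 /783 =-2.85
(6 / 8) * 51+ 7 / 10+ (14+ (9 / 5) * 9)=1383 / 20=69.15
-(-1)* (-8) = -8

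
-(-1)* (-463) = -463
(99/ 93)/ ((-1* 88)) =-3/ 248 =-0.01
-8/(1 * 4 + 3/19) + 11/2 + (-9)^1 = -857/158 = -5.42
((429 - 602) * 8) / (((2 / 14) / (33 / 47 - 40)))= 17893736 / 47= 380717.79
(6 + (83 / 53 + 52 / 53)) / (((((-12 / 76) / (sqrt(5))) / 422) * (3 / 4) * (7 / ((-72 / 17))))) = 116228928 * sqrt(5) / 6307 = 41207.51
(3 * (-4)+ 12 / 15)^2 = 3136 / 25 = 125.44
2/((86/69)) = 69/43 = 1.60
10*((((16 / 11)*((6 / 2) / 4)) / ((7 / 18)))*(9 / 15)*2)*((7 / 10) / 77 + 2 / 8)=36936 / 4235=8.72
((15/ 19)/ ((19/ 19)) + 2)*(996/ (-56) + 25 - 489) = -18815/ 14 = -1343.93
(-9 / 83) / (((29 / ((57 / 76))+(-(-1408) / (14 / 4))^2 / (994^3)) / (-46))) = 3735569719917 / 28958308000462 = 0.13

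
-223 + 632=409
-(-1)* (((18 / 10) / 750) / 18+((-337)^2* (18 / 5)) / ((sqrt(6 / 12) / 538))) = 311071036.30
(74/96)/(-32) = -37/1536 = -0.02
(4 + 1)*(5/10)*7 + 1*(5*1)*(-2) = 15/2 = 7.50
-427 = -427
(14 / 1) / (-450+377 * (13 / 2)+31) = 28 / 4063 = 0.01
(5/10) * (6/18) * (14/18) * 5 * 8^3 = 8960/27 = 331.85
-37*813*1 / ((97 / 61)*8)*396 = -181659159 / 194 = -936387.42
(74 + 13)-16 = 71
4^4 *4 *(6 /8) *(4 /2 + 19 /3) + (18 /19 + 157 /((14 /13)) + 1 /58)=25250816 /3857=6546.75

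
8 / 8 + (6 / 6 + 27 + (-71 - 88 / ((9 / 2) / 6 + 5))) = -1318 / 23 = -57.30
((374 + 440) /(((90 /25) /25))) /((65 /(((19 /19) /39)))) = 10175 /4563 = 2.23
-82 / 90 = -0.91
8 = 8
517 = 517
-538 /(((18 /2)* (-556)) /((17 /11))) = 4573 /27522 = 0.17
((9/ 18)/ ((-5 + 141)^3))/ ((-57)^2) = 0.00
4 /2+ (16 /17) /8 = 2.12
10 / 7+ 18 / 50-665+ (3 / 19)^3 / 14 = -227448263 / 342950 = -663.21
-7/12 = -0.58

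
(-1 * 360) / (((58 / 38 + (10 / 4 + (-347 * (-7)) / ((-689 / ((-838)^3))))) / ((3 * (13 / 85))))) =-73519056 / 923404718743337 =-0.00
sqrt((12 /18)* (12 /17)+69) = sqrt(20077) /17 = 8.33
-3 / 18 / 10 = -1 / 60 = -0.02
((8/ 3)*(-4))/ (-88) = 4/ 33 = 0.12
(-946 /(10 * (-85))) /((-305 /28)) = -0.10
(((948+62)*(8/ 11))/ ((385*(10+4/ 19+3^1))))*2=61408/ 212597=0.29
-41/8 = -5.12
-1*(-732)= 732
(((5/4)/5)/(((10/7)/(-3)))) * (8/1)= -4.20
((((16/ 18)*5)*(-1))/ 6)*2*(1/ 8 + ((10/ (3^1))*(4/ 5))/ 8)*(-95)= 5225/ 81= 64.51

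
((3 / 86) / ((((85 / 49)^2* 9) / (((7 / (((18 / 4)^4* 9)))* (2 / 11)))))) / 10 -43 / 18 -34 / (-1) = 191369426771287 / 6053865864750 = 31.61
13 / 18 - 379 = -6809 / 18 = -378.28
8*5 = 40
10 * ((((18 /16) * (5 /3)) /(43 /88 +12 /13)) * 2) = 8580 /323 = 26.56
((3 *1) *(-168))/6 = -84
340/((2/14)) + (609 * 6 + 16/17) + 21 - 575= 93176/17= 5480.94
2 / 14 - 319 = -2232 / 7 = -318.86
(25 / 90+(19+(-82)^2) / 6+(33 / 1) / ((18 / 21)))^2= 437939329 / 324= 1351664.60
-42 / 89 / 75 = -14 / 2225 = -0.01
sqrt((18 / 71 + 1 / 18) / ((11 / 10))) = 0.53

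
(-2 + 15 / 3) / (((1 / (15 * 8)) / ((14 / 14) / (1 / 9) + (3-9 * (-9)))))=33480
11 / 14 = 0.79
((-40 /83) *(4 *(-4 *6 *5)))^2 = 368640000 /6889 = 53511.39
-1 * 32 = -32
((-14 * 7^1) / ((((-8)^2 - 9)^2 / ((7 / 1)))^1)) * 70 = -9604 / 605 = -15.87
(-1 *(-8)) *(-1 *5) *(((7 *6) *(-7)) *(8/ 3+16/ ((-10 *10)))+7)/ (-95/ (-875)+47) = 425810/ 687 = 619.81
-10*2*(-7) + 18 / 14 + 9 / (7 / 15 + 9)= 141383 / 994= 142.24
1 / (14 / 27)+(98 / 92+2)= 804 / 161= 4.99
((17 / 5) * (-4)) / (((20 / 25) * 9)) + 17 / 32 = -391 / 288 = -1.36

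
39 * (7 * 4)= 1092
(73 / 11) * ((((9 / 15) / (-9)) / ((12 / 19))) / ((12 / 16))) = -1387 / 1485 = -0.93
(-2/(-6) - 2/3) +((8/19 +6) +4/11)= 4045/627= 6.45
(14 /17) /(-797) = -14 /13549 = -0.00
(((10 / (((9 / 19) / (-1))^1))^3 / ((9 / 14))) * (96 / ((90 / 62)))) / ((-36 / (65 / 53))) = 309587824000 / 9388791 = 32974.19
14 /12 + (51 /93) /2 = 134 /93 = 1.44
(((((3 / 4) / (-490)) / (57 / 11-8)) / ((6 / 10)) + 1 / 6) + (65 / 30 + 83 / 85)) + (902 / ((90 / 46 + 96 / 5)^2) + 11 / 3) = 54983828540719 / 6114358577880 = 8.99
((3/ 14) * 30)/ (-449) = -0.01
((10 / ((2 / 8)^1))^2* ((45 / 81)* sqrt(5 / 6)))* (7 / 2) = 2840.04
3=3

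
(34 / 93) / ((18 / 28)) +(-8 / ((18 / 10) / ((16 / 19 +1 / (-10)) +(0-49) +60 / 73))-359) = -171357145 / 1160919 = -147.60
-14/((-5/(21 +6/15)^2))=160286/125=1282.29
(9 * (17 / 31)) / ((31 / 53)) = 8109 / 961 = 8.44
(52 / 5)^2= 108.16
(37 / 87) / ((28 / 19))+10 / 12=911 / 812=1.12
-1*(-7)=7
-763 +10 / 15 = -2287 / 3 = -762.33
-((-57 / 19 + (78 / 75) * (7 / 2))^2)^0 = -1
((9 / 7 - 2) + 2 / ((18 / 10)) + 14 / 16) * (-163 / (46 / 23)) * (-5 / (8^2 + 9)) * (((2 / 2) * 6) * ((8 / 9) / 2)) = 522415 / 27594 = 18.93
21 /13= 1.62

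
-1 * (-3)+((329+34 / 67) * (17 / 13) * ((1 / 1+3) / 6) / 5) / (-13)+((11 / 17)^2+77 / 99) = -32833081 / 147255615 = -0.22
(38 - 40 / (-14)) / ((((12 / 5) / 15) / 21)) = 10725 / 2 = 5362.50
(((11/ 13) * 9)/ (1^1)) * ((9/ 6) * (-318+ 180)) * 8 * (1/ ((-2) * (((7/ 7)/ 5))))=31527.69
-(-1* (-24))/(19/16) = -384/19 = -20.21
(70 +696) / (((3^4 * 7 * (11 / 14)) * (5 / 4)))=6128 / 4455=1.38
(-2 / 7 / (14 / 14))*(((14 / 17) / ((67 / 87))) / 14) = -174 / 7973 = -0.02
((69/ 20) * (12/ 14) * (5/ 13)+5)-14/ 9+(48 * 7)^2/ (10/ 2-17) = -15402799/ 1638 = -9403.42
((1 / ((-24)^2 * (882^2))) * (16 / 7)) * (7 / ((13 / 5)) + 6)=113 / 2548479024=0.00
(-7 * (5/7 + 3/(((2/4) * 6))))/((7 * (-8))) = 3/14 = 0.21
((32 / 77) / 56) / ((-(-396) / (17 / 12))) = 17 / 640332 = 0.00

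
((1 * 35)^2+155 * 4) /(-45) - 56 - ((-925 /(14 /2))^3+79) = 791392757 /343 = 2307267.51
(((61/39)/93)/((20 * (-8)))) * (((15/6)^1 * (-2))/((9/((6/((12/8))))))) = 61/261144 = 0.00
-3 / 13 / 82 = -3 / 1066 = -0.00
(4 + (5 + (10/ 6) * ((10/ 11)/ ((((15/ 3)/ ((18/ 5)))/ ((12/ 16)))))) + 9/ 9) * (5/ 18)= 595/ 198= 3.01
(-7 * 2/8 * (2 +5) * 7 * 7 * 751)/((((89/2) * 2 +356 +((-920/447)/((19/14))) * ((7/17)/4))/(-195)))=10153289036709/51381604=197605.53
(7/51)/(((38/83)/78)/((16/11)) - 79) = -120848/69553103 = -0.00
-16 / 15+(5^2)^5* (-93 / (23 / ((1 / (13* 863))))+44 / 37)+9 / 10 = 665050009983881 / 57284214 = 11609655.85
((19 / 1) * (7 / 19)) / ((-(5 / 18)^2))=-2268 / 25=-90.72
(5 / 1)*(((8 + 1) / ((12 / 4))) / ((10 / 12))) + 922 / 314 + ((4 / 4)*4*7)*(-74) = -322017 / 157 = -2051.06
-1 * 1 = -1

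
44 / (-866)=-22 / 433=-0.05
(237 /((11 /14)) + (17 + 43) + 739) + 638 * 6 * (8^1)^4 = 172486475 /11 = 15680588.64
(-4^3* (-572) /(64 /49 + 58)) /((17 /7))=6278272 /24701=254.17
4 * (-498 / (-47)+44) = 10264 / 47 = 218.38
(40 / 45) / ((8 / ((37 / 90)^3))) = 50653 / 6561000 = 0.01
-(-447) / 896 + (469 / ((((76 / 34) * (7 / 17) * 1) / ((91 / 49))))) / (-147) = -14861545 / 2502528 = -5.94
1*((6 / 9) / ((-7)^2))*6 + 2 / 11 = 142 / 539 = 0.26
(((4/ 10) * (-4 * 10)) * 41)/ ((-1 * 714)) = 0.92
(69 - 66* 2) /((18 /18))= -63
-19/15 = -1.27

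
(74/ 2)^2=1369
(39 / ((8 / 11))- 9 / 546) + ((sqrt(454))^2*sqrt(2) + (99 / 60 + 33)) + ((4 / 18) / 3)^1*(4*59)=10392127 / 98280 + 454*sqrt(2)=747.79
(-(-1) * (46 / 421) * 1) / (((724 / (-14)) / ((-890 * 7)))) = 1003030 / 76201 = 13.16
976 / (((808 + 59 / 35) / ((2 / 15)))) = 13664 / 85017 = 0.16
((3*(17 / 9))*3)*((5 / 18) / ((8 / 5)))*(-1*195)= -27625 / 48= -575.52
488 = 488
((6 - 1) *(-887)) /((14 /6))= -13305 /7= -1900.71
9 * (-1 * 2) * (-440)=7920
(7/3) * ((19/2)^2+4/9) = 22855/108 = 211.62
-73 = -73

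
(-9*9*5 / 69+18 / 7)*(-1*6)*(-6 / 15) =-6372 / 805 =-7.92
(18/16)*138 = 621/4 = 155.25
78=78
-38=-38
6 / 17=0.35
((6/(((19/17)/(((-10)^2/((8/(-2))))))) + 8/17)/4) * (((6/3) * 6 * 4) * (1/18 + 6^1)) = -9417164/969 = -9718.44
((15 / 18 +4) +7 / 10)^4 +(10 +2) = 48065821 / 50625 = 949.45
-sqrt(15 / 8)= -sqrt(30) / 4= -1.37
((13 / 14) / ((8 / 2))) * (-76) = -247 / 14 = -17.64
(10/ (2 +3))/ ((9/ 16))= 3.56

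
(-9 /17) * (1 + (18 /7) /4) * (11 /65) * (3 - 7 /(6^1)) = -8349 /30940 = -0.27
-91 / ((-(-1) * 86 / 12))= -546 / 43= -12.70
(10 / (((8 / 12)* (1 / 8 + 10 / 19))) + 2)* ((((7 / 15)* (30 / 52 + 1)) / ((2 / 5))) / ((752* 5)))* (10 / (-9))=-118531 / 8710416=-0.01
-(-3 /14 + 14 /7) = -1.79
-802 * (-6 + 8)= -1604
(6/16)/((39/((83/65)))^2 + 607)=20667/84862784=0.00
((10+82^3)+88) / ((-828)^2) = 30637 / 38088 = 0.80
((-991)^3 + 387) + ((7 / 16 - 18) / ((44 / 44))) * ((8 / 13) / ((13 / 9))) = -328955759321 / 338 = -973241891.48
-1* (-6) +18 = 24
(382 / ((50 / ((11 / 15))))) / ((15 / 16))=33616 / 5625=5.98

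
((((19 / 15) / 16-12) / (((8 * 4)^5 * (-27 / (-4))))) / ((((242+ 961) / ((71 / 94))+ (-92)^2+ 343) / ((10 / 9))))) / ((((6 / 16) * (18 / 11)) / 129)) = -96080963 / 81277300405960704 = -0.00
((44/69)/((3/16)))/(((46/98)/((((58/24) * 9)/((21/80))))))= 2858240/4761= 600.34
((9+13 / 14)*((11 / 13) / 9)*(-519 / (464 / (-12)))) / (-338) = -264517 / 7135856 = -0.04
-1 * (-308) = 308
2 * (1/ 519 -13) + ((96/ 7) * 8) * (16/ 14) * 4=12093836/ 25431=475.55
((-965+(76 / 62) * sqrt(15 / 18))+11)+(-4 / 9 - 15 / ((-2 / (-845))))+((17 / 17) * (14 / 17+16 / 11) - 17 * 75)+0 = -28828667 / 3366+19 * sqrt(30) / 93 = -8563.55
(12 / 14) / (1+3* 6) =6 / 133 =0.05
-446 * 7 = -3122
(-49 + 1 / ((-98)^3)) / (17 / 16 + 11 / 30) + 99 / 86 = -114990488127 / 3470410202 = -33.13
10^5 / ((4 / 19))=475000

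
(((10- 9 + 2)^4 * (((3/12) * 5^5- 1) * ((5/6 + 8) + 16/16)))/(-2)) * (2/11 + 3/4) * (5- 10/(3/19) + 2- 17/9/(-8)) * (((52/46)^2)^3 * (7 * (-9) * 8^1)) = -27817968320749495161/1628394779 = -17083061601.21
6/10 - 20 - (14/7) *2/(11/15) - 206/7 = -20899/385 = -54.28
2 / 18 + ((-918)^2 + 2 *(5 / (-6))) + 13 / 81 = 68260531 / 81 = 842722.60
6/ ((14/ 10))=4.29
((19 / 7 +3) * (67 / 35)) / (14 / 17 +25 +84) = 9112 / 91483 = 0.10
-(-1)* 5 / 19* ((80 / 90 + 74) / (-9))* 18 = -39.42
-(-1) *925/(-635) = -185/127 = -1.46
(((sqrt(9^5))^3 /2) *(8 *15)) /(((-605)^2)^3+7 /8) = 2295825120 /130767849030041669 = 0.00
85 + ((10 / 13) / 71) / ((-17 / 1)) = 85.00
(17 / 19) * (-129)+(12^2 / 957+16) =-601679 / 6061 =-99.27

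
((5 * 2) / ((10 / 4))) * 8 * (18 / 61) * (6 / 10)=1728 / 305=5.67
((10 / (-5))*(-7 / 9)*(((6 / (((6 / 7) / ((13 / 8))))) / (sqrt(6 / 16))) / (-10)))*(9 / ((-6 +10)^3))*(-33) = 13.41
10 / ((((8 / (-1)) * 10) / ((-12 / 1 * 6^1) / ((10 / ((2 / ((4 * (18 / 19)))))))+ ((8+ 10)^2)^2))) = -524861 / 40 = -13121.52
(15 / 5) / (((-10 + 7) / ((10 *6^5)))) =-77760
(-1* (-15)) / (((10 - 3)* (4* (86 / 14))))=0.09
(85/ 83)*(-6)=-510/ 83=-6.14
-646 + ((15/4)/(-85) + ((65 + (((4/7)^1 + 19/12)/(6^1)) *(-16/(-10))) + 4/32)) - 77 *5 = -41355359/42840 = -965.34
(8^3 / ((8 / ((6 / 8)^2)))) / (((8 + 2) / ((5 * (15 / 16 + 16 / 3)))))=903 / 8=112.88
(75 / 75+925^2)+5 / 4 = 855627.25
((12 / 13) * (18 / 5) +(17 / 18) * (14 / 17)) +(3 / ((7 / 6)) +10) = 68273 / 4095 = 16.67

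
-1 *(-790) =790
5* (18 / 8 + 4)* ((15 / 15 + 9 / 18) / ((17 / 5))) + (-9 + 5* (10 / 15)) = 3313 / 408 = 8.12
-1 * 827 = -827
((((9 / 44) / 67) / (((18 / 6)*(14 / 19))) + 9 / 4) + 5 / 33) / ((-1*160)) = -27047 / 1800960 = -0.02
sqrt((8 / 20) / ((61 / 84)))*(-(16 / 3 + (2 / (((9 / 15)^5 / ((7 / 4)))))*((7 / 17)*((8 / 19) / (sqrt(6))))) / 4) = sqrt(12810)*(-627912 - 153125*sqrt(6)) / 71817435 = -1.58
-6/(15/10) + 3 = -1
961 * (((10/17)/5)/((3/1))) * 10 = 19220/51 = 376.86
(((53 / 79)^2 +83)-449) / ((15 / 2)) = -4562794 / 93615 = -48.74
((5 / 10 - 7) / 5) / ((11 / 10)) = -1.18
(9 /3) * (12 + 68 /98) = 1866 /49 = 38.08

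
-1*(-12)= 12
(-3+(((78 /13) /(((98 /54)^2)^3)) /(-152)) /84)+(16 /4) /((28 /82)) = 8.71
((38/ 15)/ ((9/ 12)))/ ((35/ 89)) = 13528/ 1575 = 8.59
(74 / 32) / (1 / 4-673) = -37 / 10764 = -0.00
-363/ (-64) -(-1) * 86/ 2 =3115/ 64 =48.67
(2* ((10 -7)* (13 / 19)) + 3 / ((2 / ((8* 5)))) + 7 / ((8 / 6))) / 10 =5271 / 760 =6.94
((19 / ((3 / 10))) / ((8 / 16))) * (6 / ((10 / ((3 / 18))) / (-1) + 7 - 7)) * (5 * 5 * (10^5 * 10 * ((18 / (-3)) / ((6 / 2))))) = 1900000000 / 3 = 633333333.33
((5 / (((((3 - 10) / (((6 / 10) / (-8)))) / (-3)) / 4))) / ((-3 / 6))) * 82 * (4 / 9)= 328 / 7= 46.86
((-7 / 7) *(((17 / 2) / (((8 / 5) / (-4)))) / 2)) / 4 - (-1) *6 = 8.66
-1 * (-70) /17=70 /17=4.12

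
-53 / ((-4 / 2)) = 53 / 2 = 26.50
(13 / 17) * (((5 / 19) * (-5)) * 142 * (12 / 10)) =-55380 / 323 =-171.46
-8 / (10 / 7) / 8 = -7 / 10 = -0.70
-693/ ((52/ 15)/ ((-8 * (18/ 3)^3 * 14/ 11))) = 5715360/ 13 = 439643.08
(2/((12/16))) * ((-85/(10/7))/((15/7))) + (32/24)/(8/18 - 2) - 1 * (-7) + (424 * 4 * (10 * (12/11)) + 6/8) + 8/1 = 255615359/13860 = 18442.67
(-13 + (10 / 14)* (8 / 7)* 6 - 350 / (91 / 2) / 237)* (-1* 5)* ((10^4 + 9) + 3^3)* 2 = 9480600040 / 11613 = 816378.20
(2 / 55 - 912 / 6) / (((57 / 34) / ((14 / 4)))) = -331534 / 1045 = -317.26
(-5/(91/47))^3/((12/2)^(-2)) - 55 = -508649905/753571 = -674.99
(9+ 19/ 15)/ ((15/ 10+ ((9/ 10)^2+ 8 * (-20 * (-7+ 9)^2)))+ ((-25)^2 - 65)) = -3080/ 23307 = -0.13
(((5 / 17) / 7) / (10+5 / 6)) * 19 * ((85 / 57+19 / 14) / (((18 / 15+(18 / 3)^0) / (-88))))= -90920 / 10829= -8.40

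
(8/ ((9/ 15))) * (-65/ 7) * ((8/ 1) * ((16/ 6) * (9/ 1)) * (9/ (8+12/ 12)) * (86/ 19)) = -14310400/ 133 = -107596.99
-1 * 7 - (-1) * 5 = -2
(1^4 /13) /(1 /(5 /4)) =5 /52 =0.10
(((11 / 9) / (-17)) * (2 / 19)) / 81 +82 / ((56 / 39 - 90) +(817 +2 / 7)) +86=4033854266002 / 46844040447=86.11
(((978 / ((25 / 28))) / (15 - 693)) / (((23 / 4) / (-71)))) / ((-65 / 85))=-22034992 / 844675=-26.09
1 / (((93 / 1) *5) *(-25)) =-1 / 11625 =-0.00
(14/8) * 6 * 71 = 1491/2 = 745.50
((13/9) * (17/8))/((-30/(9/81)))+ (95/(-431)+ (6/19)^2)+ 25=24.87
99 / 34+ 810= 27639 / 34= 812.91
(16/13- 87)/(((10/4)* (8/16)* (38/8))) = -3568/247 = -14.45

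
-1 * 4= -4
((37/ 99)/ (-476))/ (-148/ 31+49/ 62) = 1147/ 5819814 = 0.00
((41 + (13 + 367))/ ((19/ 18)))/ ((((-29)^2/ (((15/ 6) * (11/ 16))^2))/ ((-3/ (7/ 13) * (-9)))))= 4023065475/ 57268736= 70.25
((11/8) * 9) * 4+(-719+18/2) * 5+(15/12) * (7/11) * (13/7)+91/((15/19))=-2233279/660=-3383.76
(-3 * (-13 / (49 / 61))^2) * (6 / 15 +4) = -41504034 / 12005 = -3457.23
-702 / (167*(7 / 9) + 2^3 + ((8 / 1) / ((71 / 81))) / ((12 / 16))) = -4.68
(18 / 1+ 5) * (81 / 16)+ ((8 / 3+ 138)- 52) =9845 / 48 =205.10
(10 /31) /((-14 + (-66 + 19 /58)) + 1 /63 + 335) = 7308 /5784755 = 0.00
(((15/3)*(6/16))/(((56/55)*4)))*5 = 4125/1792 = 2.30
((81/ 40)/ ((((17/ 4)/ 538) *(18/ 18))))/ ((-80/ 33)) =-719037/ 6800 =-105.74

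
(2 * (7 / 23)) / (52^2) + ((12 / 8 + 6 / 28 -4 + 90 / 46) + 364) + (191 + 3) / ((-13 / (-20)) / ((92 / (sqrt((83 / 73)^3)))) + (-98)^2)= 9617095493341483349154742597 / 26443022637024166517273384 -28116668320 * sqrt(6059) / 121481047801390011197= 363.69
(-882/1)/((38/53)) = -23373/19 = -1230.16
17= 17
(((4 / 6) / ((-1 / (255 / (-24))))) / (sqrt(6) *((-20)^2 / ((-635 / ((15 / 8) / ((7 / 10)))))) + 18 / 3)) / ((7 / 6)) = 1349375 *sqrt(6) / 2491926 + 9596755 / 4983852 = 3.25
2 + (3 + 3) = 8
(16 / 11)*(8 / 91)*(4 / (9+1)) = 256 / 5005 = 0.05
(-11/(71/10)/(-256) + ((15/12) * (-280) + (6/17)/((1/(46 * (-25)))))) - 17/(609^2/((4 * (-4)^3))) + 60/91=-755.21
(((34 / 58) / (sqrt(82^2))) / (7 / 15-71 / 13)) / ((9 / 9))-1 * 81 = -187613247 / 2316172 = -81.00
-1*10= -10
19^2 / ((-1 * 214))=-361 / 214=-1.69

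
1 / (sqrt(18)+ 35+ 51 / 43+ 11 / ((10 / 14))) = 794855 / 40726077 - 46225* sqrt(2) / 40726077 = 0.02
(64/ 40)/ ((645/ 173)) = 0.43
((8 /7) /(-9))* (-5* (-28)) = -160 /9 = -17.78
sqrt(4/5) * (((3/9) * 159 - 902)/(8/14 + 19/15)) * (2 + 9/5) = -677502 * sqrt(5)/965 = -1569.89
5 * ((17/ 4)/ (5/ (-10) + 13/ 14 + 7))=595/ 208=2.86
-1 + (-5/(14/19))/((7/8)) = -8.76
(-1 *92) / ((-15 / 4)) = 24.53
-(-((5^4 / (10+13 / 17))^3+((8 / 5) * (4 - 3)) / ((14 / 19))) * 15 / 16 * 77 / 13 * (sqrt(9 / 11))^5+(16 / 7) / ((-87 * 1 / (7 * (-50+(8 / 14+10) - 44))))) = -9344 / 609+1133505007295949 * sqrt(11) / 5712657808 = 658069.03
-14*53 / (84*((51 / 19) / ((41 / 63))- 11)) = 1.28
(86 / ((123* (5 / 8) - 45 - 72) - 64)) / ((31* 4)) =-172 / 25823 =-0.01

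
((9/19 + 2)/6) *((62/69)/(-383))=-1457/1506339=-0.00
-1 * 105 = -105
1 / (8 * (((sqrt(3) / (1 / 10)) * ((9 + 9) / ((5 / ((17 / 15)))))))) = 0.00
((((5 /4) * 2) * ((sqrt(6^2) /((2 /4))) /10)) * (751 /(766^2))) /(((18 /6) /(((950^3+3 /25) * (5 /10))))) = 16097215627253 /29337800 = 548685.16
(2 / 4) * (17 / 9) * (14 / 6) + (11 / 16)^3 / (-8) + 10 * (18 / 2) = 81539999 / 884736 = 92.16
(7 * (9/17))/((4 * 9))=7/68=0.10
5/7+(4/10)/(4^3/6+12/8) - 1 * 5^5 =-7982466/2555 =-3124.25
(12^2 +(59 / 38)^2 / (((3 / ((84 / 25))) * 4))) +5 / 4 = 1316973 / 9025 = 145.92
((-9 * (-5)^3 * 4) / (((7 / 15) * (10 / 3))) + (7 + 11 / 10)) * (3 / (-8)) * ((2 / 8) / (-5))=54.39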